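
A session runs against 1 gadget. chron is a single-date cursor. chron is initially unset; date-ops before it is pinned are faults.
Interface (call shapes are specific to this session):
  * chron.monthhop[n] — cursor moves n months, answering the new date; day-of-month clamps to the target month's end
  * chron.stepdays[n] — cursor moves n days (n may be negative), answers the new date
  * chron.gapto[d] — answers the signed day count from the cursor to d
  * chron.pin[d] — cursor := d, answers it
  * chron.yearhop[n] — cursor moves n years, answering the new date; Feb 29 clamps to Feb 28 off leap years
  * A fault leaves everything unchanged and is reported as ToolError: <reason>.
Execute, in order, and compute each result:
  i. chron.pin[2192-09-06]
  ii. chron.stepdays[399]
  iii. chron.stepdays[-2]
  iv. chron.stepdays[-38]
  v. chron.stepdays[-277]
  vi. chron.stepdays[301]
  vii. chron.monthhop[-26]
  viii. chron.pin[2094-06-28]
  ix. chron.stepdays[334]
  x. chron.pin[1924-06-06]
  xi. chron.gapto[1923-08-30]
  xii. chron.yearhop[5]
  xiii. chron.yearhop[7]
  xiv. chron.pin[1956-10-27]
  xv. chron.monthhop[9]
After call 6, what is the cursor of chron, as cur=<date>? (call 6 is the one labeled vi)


→ chron.pin(d→2192-09-06)
← 2192-09-06
→ chron.stepdays(n→399)
← 2193-10-10
→ chron.stepdays(n→-2)
← 2193-10-08
→ chron.stepdays(n→-38)
← 2193-08-31
→ chron.stepdays(n→-277)
← 2192-11-27
→ chron.stepdays(n→301)
← 2193-09-24
→ chron.monthhop(n→-26)
← 2191-07-24
→ chron.pin(d→2094-06-28)
← 2094-06-28
→ chron.stepdays(n→334)
← 2095-05-28
→ chron.pin(d→1924-06-06)
← 1924-06-06
→ chron.gapto(d→1923-08-30)
← -281
→ chron.yearhop(n→5)
← 1929-06-06
→ chron.yearhop(n→7)
← 1936-06-06
→ chron.pin(d→1956-10-27)
← 1956-10-27
→ chron.monthhop(n→9)
← 1957-07-27

Answer: cur=2193-09-24


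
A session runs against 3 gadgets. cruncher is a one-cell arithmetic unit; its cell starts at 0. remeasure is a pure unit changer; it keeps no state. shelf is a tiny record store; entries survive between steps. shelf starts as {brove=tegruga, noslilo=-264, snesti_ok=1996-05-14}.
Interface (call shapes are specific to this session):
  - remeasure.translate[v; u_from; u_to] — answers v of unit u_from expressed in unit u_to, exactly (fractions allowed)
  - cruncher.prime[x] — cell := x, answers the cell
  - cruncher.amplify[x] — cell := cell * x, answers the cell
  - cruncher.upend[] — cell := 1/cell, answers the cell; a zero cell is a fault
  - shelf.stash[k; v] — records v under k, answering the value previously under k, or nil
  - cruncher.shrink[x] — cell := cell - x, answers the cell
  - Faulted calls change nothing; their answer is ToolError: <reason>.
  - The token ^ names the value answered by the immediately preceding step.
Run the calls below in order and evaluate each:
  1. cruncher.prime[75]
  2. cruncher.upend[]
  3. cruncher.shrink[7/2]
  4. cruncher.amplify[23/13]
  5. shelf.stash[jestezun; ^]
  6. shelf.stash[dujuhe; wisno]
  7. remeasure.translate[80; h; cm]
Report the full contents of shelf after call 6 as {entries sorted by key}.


>>> cruncher.prime 75
  75
>>> cruncher.upend
  1/75
>>> cruncher.shrink 7/2
  -523/150
>>> cruncher.amplify 23/13
  -12029/1950
>>> shelf.stash jestezun ^
  nil
>>> shelf.stash dujuhe wisno
  nil
>>> remeasure.translate 80 h cm
  ToolError: incompatible units

Answer: {brove=tegruga, dujuhe=wisno, jestezun=-12029/1950, noslilo=-264, snesti_ok=1996-05-14}


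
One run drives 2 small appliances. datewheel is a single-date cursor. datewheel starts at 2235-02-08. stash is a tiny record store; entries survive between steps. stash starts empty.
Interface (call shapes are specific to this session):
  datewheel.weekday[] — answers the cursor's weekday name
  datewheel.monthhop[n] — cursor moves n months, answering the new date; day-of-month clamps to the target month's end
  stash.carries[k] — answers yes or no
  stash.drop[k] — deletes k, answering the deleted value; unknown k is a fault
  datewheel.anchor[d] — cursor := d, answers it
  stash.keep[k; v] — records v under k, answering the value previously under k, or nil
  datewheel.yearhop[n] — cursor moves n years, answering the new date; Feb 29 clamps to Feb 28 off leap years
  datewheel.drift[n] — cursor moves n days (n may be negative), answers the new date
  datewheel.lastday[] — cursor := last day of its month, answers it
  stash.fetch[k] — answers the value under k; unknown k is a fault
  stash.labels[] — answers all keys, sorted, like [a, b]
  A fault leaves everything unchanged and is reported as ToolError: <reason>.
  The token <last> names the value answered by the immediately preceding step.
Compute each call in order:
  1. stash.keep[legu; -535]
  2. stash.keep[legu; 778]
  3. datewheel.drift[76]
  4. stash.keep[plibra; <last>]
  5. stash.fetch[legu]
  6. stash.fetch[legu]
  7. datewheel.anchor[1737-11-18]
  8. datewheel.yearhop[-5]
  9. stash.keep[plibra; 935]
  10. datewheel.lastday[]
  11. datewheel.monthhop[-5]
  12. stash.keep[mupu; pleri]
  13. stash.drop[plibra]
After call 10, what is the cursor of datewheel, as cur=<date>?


Do: stash.keep[k→legu; v→-535]
See: nil
Do: stash.keep[k→legu; v→778]
See: -535
Do: datewheel.drift[n→76]
See: 2235-04-25
Do: stash.keep[k→plibra; v→<last>]
See: nil
Do: stash.fetch[k→legu]
See: 778
Do: stash.fetch[k→legu]
See: 778
Do: datewheel.anchor[d→1737-11-18]
See: 1737-11-18
Do: datewheel.yearhop[n→-5]
See: 1732-11-18
Do: stash.keep[k→plibra; v→935]
See: 2235-04-25
Do: datewheel.lastday[]
See: 1732-11-30
Do: datewheel.monthhop[n→-5]
See: 1732-06-30
Do: stash.keep[k→mupu; v→pleri]
See: nil
Do: stash.drop[k→plibra]
See: 935

Answer: cur=1732-11-30


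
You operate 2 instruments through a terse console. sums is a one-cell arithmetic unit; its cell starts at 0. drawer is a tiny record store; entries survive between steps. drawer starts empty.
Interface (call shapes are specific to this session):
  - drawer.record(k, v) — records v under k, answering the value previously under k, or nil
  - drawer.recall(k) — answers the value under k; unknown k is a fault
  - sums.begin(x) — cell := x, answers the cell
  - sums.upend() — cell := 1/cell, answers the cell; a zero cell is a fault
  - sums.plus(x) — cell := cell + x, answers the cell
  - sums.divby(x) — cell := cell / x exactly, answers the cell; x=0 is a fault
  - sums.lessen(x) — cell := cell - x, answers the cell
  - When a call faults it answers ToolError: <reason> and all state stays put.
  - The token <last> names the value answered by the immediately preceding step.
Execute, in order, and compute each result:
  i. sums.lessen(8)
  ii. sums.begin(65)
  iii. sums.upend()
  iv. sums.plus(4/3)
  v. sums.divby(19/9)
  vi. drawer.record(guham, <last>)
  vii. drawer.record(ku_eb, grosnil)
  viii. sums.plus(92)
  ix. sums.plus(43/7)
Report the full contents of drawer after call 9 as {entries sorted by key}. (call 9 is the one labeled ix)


-> lessen(8)
<- -8
-> begin(65)
<- 65
-> upend()
<- 1/65
-> plus(4/3)
<- 263/195
-> divby(19/9)
<- 789/1235
-> record(guham, <last>)
<- nil
-> record(ku_eb, grosnil)
<- nil
-> plus(92)
<- 114409/1235
-> plus(43/7)
<- 853968/8645

Answer: {guham=789/1235, ku_eb=grosnil}


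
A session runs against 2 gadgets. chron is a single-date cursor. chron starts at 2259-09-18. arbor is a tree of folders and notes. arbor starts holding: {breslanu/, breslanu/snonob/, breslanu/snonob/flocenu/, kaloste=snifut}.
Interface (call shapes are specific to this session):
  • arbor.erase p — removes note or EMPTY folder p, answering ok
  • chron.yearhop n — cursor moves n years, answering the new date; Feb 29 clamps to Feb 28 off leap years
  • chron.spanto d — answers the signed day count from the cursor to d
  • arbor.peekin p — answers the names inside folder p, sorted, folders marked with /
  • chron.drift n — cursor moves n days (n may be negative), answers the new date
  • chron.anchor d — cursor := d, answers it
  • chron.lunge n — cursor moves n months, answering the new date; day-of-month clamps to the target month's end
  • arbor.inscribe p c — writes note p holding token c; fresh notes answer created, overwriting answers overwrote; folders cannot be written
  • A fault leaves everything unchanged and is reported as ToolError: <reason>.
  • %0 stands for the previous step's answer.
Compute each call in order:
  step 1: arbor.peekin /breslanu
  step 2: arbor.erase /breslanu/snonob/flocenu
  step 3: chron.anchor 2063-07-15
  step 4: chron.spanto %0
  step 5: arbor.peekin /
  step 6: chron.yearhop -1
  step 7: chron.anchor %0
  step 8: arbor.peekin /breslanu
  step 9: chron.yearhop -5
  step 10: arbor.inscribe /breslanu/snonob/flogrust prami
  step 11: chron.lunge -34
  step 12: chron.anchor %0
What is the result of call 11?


Step: peekin[p: /breslanu]
Result: [snonob/]
Step: erase[p: /breslanu/snonob/flocenu]
Result: ok
Step: anchor[d: 2063-07-15]
Result: 2063-07-15
Step: spanto[d: %0]
Result: 0
Step: peekin[p: /]
Result: [breslanu/, kaloste]
Step: yearhop[n: -1]
Result: 2062-07-15
Step: anchor[d: %0]
Result: 2062-07-15
Step: peekin[p: /breslanu]
Result: [snonob/]
Step: yearhop[n: -5]
Result: 2057-07-15
Step: inscribe[p: /breslanu/snonob/flogrust; c: prami]
Result: created
Step: lunge[n: -34]
Result: 2054-09-15
Step: anchor[d: %0]
Result: 2054-09-15

Answer: 2054-09-15


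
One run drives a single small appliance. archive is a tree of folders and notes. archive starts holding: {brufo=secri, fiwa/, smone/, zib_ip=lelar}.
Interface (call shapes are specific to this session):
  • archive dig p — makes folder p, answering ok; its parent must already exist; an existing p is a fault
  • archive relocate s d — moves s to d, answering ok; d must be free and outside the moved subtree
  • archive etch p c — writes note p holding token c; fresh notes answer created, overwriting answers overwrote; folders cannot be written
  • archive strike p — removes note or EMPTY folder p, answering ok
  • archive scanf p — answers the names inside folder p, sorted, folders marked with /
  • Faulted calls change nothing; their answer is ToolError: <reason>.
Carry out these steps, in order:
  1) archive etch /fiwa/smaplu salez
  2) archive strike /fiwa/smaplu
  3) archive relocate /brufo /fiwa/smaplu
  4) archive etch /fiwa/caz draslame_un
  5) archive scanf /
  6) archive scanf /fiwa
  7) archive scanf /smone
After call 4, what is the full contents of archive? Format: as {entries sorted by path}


I try archive etch(p=/fiwa/smaplu, c=salez), and get created.
I call archive strike(p=/fiwa/smaplu), and see ok.
Invoking archive relocate(s=/brufo, d=/fiwa/smaplu), and observe ok.
Next I call archive etch(p=/fiwa/caz, c=draslame_un): created.
Then archive scanf(p=/), yielding [fiwa/, smone/, zib_ip].
Calling archive scanf(p=/fiwa), and get [caz, smaplu].
Calling archive scanf(p=/smone), which returns [].

Answer: {fiwa/, fiwa/caz=draslame_un, fiwa/smaplu=secri, smone/, zib_ip=lelar}


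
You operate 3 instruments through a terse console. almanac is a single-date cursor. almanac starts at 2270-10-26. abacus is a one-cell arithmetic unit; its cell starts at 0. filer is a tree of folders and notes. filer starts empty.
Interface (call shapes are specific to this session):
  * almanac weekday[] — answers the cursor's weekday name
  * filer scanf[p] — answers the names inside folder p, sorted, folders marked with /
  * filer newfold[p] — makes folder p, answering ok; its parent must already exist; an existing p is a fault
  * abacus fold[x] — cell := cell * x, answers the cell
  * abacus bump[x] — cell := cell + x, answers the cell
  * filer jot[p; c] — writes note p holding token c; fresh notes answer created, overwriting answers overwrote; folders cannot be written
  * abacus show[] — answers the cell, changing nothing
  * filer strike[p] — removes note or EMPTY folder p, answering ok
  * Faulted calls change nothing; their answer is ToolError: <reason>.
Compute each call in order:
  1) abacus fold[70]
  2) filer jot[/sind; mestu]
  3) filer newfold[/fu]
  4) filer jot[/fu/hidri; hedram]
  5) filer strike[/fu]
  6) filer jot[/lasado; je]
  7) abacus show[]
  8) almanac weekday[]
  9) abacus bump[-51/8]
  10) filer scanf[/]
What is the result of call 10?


Invoking abacus fold(x: 70), and observe 0.
Now I run filer jot(p: /sind, c: mestu), — result: created.
I try filer newfold(p: /fu), — result: ok.
Now I run filer jot(p: /fu/hidri, c: hedram), which returns created.
Invoking filer strike(p: /fu), — result: ToolError: not empty.
Using filer jot(p: /lasado, c: je): created.
I try abacus show(), yielding 0.
I use almanac weekday, and see Wednesday.
Now I run abacus bump(x: -51/8), yielding -51/8.
Now I run filer scanf(p: /), which returns [fu/, lasado, sind].

Answer: [fu/, lasado, sind]


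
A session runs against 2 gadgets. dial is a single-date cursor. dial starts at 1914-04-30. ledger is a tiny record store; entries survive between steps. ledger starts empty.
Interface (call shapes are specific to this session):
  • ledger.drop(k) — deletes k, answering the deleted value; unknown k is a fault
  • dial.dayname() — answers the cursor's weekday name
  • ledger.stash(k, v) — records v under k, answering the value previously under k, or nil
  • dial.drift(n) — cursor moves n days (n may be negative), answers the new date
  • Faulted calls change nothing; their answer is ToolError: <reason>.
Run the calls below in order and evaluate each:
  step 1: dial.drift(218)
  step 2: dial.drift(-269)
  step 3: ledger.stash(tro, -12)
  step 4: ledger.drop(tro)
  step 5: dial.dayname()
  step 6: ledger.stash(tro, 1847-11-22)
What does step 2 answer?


Answer: 1914-03-10

Derivation:
>>> dial.drift n→218
= 1914-12-04
>>> dial.drift n→-269
= 1914-03-10
>>> ledger.stash k→tro v→-12
= nil
>>> ledger.drop k→tro
= -12
>>> dial.dayname
= Tuesday
>>> ledger.stash k→tro v→1847-11-22
= nil


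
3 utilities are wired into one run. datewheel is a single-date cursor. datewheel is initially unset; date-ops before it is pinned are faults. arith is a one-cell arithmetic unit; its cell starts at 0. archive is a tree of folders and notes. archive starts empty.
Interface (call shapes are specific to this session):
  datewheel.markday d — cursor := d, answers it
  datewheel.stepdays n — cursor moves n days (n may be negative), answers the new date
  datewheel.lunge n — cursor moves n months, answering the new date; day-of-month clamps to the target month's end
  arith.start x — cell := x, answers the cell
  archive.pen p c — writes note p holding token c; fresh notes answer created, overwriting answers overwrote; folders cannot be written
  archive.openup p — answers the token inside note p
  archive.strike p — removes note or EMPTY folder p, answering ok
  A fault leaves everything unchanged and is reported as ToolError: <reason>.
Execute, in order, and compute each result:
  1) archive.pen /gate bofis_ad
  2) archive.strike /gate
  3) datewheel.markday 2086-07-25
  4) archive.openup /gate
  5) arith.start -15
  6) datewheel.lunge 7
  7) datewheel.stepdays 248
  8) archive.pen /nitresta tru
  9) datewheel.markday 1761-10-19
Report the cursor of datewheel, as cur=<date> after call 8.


Then archive.pen with p: /gate, c: bofis_ad, which returns created.
Next I call archive.strike with p: /gate, which returns ok.
Invoking datewheel.markday with d: 2086-07-25, giving 2086-07-25.
Then archive.openup with p: /gate, and get ToolError: not found.
I try arith.start with x: -15, yielding -15.
I call datewheel.lunge with n: 7, and observe 2087-02-25.
I try datewheel.stepdays with n: 248, which returns 2087-10-31.
I call archive.pen with p: /nitresta, c: tru, yielding created.
I use datewheel.markday with d: 1761-10-19, giving 1761-10-19.

Answer: cur=2087-10-31


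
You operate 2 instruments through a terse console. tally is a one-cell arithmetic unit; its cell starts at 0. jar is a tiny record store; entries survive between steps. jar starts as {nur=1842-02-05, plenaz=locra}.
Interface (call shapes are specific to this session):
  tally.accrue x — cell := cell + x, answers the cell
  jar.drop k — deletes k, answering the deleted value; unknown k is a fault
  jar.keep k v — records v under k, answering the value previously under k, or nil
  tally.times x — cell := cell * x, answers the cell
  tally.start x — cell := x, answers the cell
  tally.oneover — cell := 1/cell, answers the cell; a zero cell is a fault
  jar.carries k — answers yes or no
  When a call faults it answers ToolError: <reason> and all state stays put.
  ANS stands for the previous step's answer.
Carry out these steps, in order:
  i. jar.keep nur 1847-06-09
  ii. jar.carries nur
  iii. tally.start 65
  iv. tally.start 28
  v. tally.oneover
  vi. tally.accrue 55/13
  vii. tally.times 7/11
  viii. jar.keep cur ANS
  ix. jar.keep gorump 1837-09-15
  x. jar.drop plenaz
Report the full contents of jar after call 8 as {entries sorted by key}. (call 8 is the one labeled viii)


Answer: {cur=1553/572, nur=1847-06-09, plenaz=locra}

Derivation:
>> keep(nur, 1847-06-09)
<< 1842-02-05
>> carries(nur)
<< yes
>> start(65)
<< 65
>> start(28)
<< 28
>> oneover()
<< 1/28
>> accrue(55/13)
<< 1553/364
>> times(7/11)
<< 1553/572
>> keep(cur, ANS)
<< nil
>> keep(gorump, 1837-09-15)
<< nil
>> drop(plenaz)
<< locra


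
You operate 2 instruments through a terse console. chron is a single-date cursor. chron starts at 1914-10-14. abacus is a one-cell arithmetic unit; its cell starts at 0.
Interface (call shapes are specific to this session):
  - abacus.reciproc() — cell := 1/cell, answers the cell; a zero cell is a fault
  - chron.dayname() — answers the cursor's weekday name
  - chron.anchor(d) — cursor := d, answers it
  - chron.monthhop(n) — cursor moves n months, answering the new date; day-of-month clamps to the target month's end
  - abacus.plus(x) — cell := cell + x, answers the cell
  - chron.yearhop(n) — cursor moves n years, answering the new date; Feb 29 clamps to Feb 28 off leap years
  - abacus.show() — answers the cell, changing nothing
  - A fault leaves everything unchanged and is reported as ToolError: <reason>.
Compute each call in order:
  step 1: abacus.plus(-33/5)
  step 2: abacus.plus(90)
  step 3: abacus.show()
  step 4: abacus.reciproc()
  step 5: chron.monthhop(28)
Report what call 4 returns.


Answer: 5/417

Derivation:
Do: abacus.plus[x=-33/5]
See: -33/5
Do: abacus.plus[x=90]
See: 417/5
Do: abacus.show[]
See: 417/5
Do: abacus.reciproc[]
See: 5/417
Do: chron.monthhop[n=28]
See: 1917-02-14


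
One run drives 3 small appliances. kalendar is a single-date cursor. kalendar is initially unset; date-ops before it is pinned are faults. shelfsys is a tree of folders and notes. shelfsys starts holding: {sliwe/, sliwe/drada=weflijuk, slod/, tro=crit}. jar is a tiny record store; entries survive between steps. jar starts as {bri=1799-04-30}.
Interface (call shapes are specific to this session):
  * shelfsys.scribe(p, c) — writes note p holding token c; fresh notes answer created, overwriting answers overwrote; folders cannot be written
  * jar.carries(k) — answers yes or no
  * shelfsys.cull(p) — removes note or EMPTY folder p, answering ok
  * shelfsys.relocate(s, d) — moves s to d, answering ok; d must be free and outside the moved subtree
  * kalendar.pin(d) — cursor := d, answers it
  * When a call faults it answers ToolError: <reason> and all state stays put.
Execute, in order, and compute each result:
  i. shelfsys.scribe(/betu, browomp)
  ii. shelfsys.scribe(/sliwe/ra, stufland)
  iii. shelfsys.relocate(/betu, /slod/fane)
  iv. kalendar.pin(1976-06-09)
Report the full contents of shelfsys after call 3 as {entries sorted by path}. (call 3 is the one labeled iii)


Answer: {sliwe/, sliwe/drada=weflijuk, sliwe/ra=stufland, slod/, slod/fane=browomp, tro=crit}

Derivation:
# shelfsys.scribe(p: /betu, c: browomp) ~> created
# shelfsys.scribe(p: /sliwe/ra, c: stufland) ~> created
# shelfsys.relocate(s: /betu, d: /slod/fane) ~> ok
# kalendar.pin(d: 1976-06-09) ~> 1976-06-09


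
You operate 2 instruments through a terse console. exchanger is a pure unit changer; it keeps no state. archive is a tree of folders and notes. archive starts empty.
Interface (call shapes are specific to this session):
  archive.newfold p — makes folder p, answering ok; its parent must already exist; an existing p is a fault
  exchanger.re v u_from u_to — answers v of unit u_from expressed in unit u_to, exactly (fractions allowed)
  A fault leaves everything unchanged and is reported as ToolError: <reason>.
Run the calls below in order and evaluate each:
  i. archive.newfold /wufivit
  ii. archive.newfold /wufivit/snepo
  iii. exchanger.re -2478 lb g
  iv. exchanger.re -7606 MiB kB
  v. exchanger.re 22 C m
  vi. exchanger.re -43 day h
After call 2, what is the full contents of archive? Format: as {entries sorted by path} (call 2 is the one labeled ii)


Act: archive.newfold[/wufivit]
Obs: ok
Act: archive.newfold[/wufivit/snepo]
Obs: ok
Act: exchanger.re[-2478; lb; g]
Obs: -56200094643/50000
Act: exchanger.re[-7606; MiB; kB]
Obs: -996933632/125
Act: exchanger.re[22; C; m]
Obs: ToolError: incompatible units
Act: exchanger.re[-43; day; h]
Obs: -1032

Answer: {wufivit/, wufivit/snepo/}


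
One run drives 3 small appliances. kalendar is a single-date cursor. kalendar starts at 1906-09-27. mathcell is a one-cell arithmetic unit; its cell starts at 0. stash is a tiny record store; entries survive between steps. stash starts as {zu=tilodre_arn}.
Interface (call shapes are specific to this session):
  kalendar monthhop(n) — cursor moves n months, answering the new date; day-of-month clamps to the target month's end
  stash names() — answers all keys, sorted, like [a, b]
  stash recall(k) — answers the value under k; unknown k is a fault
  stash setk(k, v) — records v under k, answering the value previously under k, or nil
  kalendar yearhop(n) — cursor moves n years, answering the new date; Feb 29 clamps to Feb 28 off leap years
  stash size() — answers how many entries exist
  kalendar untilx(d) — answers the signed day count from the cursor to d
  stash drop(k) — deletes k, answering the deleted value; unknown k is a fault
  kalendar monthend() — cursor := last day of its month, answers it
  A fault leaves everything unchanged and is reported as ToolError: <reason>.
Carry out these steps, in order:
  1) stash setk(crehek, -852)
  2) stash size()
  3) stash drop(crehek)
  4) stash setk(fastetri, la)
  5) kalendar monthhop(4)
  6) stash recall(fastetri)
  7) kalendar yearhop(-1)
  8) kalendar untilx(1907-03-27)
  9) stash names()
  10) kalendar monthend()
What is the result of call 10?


Step: stash setk[crehek; -852]
Result: nil
Step: stash size[]
Result: 2
Step: stash drop[crehek]
Result: -852
Step: stash setk[fastetri; la]
Result: nil
Step: kalendar monthhop[4]
Result: 1907-01-27
Step: stash recall[fastetri]
Result: la
Step: kalendar yearhop[-1]
Result: 1906-01-27
Step: kalendar untilx[1907-03-27]
Result: 424
Step: stash names[]
Result: [fastetri, zu]
Step: kalendar monthend[]
Result: 1906-01-31

Answer: 1906-01-31


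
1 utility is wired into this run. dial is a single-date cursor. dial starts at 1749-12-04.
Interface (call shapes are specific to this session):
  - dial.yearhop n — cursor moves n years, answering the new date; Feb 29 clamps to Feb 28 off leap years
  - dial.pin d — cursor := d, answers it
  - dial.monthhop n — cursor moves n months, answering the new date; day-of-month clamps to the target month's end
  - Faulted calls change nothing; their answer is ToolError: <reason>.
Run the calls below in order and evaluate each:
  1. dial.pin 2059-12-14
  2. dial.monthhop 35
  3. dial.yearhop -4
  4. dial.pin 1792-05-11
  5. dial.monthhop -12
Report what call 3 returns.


> dial.pin d: 2059-12-14
  2059-12-14
> dial.monthhop n: 35
  2062-11-14
> dial.yearhop n: -4
  2058-11-14
> dial.pin d: 1792-05-11
  1792-05-11
> dial.monthhop n: -12
  1791-05-11

Answer: 2058-11-14


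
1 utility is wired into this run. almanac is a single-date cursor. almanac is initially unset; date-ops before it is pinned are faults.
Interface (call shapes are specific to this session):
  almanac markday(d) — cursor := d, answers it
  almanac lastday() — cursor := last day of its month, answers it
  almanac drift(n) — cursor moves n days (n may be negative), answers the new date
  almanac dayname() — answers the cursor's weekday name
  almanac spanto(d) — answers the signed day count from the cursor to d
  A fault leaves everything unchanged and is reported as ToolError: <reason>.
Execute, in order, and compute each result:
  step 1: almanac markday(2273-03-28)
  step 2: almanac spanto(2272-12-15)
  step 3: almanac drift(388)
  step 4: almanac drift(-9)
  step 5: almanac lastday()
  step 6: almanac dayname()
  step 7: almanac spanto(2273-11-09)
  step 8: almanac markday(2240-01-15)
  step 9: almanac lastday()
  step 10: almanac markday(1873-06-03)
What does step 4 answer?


Answer: 2274-04-11

Derivation:
==> almanac markday(d→2273-03-28)
<== 2273-03-28
==> almanac spanto(d→2272-12-15)
<== -103
==> almanac drift(n→388)
<== 2274-04-20
==> almanac drift(n→-9)
<== 2274-04-11
==> almanac lastday()
<== 2274-04-30
==> almanac dayname()
<== Thursday
==> almanac spanto(d→2273-11-09)
<== -172
==> almanac markday(d→2240-01-15)
<== 2240-01-15
==> almanac lastday()
<== 2240-01-31
==> almanac markday(d→1873-06-03)
<== 1873-06-03


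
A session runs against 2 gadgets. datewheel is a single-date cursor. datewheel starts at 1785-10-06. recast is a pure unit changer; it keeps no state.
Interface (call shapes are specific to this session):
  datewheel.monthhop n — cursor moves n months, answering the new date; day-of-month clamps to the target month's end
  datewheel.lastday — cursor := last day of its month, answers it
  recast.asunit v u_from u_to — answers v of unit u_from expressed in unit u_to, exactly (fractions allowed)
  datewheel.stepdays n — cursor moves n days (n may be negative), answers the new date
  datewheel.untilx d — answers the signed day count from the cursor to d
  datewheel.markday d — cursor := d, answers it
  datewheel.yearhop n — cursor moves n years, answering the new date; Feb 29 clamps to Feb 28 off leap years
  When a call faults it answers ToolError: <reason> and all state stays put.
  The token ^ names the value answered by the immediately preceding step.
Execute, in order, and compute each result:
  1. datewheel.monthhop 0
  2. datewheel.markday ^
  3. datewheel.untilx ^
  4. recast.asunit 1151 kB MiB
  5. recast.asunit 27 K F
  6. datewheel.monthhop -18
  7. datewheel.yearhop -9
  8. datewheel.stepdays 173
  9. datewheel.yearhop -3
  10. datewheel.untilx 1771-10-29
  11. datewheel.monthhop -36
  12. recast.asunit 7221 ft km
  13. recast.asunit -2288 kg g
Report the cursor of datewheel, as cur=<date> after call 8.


Do: datewheel.monthhop[0]
See: 1785-10-06
Do: datewheel.markday[^]
See: 1785-10-06
Do: datewheel.untilx[^]
See: 0
Do: recast.asunit[1151; kB; MiB]
See: 143875/131072
Do: recast.asunit[27; K; F]
See: -41107/100
Do: datewheel.monthhop[-18]
See: 1784-04-06
Do: datewheel.yearhop[-9]
See: 1775-04-06
Do: datewheel.stepdays[173]
See: 1775-09-26
Do: datewheel.yearhop[-3]
See: 1772-09-26
Do: datewheel.untilx[1771-10-29]
See: -333
Do: datewheel.monthhop[-36]
See: 1769-09-26
Do: recast.asunit[7221; ft; km]
See: 2751201/1250000
Do: recast.asunit[-2288; kg; g]
See: -2288000

Answer: cur=1775-09-26


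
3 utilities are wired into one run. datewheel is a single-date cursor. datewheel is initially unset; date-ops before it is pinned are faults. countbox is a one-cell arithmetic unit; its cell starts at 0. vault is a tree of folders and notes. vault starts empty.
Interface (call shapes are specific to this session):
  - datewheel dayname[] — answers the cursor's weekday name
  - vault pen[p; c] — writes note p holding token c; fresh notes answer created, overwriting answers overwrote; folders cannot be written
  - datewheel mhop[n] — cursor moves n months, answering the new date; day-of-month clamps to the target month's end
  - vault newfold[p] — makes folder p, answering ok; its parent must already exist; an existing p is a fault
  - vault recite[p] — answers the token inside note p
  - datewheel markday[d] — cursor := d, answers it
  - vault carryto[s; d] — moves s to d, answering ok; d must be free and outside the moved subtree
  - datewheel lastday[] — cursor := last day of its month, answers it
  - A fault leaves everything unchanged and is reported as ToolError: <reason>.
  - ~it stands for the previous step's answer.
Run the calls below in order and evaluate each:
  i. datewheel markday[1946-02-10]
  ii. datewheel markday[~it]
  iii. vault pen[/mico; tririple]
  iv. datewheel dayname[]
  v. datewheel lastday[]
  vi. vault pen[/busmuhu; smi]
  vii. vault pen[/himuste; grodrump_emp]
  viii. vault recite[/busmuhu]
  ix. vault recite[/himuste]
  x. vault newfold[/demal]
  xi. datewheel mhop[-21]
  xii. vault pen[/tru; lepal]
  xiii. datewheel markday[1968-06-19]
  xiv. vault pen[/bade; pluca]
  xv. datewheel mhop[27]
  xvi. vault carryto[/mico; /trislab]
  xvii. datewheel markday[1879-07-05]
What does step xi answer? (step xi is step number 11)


% datewheel markday(d→1946-02-10) : 1946-02-10
% datewheel markday(d→~it) : 1946-02-10
% vault pen(p→/mico, c→tririple) : created
% datewheel dayname() : Sunday
% datewheel lastday() : 1946-02-28
% vault pen(p→/busmuhu, c→smi) : created
% vault pen(p→/himuste, c→grodrump_emp) : created
% vault recite(p→/busmuhu) : smi
% vault recite(p→/himuste) : grodrump_emp
% vault newfold(p→/demal) : ok
% datewheel mhop(n→-21) : 1944-05-28
% vault pen(p→/tru, c→lepal) : created
% datewheel markday(d→1968-06-19) : 1968-06-19
% vault pen(p→/bade, c→pluca) : created
% datewheel mhop(n→27) : 1970-09-19
% vault carryto(s→/mico, d→/trislab) : ok
% datewheel markday(d→1879-07-05) : 1879-07-05

Answer: 1944-05-28


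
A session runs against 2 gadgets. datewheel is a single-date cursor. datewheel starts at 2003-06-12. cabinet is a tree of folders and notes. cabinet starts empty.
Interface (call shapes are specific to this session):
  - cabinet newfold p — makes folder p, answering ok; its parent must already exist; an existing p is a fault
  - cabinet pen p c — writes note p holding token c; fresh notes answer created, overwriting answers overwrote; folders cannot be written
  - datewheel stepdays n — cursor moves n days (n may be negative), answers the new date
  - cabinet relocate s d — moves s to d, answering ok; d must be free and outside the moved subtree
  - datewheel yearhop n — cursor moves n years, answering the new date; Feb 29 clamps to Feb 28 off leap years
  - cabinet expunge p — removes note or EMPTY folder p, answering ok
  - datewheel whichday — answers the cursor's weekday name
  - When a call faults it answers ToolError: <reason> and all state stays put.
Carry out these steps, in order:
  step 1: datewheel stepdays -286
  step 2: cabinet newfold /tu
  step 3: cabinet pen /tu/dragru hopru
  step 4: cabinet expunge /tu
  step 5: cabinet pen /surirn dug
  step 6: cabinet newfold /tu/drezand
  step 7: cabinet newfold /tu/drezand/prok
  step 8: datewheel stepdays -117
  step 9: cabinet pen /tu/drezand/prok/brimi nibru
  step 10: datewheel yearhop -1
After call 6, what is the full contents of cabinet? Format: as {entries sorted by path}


% datewheel stepdays n=-286
= 2002-08-30
% cabinet newfold p=/tu
= ok
% cabinet pen p=/tu/dragru c=hopru
= created
% cabinet expunge p=/tu
= ToolError: not empty
% cabinet pen p=/surirn c=dug
= created
% cabinet newfold p=/tu/drezand
= ok
% cabinet newfold p=/tu/drezand/prok
= ok
% datewheel stepdays n=-117
= 2002-05-05
% cabinet pen p=/tu/drezand/prok/brimi c=nibru
= created
% datewheel yearhop n=-1
= 2001-05-05

Answer: {surirn=dug, tu/, tu/dragru=hopru, tu/drezand/}


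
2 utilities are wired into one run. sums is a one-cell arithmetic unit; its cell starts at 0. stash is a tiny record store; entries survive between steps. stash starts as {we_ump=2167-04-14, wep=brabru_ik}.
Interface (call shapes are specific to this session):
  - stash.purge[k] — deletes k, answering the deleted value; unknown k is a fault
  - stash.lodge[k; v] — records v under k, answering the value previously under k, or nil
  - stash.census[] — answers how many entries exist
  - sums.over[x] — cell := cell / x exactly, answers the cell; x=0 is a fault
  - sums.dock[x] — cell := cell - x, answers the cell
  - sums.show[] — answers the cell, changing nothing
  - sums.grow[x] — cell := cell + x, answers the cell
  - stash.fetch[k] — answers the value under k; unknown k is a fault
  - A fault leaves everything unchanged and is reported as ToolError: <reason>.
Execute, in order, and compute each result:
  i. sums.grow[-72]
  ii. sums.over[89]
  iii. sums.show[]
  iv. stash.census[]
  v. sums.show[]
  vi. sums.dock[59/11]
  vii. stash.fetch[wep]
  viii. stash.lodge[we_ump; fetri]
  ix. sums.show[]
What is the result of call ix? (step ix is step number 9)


·→ grow(x='-72')
·← -72
·→ over(x='89')
·← -72/89
·→ show()
·← -72/89
·→ census()
·← 2
·→ show()
·← -72/89
·→ dock(x='59/11')
·← -6043/979
·→ fetch(k='wep')
·← brabru_ik
·→ lodge(k='we_ump', v='fetri')
·← 2167-04-14
·→ show()
·← -6043/979

Answer: -6043/979


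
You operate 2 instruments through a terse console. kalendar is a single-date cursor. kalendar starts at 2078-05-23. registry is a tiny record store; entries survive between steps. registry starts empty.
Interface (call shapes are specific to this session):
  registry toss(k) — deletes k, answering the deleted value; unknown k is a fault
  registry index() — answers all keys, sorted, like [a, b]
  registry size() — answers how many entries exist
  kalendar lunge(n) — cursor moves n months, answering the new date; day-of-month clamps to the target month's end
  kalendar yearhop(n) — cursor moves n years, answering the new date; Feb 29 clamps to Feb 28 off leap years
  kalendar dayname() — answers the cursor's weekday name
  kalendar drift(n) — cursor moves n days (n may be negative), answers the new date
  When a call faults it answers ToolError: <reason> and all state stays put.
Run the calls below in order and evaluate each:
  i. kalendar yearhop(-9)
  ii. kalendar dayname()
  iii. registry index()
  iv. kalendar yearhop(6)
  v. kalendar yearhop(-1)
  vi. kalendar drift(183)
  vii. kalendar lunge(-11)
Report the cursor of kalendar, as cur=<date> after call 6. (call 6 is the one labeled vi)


[in] kalendar yearhop n=-9
= 2069-05-23
[in] kalendar dayname
= Thursday
[in] registry index
= []
[in] kalendar yearhop n=6
= 2075-05-23
[in] kalendar yearhop n=-1
= 2074-05-23
[in] kalendar drift n=183
= 2074-11-22
[in] kalendar lunge n=-11
= 2073-12-22

Answer: cur=2074-11-22


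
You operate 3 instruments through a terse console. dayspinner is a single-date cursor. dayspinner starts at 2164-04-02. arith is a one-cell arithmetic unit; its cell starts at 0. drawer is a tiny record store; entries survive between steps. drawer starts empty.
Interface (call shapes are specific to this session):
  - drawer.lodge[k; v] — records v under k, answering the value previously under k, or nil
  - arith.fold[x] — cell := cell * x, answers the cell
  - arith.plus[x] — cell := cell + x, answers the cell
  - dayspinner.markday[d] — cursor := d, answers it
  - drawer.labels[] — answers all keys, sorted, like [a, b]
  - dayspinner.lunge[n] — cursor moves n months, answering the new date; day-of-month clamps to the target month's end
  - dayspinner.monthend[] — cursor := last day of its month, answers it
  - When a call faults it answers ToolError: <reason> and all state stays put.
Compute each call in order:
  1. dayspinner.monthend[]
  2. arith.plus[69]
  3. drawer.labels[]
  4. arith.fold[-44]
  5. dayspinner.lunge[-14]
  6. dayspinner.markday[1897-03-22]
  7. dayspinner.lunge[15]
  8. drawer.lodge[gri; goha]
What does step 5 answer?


·→ dayspinner.monthend()
·← 2164-04-30
·→ arith.plus(69)
·← 69
·→ drawer.labels()
·← []
·→ arith.fold(-44)
·← -3036
·→ dayspinner.lunge(-14)
·← 2163-02-28
·→ dayspinner.markday(1897-03-22)
·← 1897-03-22
·→ dayspinner.lunge(15)
·← 1898-06-22
·→ drawer.lodge(gri, goha)
·← nil

Answer: 2163-02-28


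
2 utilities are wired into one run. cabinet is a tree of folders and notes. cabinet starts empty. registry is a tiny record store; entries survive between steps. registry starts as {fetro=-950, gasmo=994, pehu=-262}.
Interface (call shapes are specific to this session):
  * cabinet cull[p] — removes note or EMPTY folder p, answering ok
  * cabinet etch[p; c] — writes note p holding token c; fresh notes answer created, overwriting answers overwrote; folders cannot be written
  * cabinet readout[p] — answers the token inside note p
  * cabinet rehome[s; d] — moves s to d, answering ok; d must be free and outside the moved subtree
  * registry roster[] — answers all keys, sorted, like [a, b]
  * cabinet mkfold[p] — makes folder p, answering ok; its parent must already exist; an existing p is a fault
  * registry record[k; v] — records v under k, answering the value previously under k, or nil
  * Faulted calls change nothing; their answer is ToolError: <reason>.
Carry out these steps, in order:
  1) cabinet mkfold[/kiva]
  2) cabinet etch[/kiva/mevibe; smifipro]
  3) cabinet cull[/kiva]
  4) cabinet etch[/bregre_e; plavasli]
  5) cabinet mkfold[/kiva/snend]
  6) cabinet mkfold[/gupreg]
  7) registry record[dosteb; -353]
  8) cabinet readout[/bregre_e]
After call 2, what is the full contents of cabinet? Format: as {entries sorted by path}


Answer: {kiva/, kiva/mevibe=smifipro}

Derivation:
CALL cabinet mkfold[p=/kiva]
RET  ok
CALL cabinet etch[p=/kiva/mevibe; c=smifipro]
RET  created
CALL cabinet cull[p=/kiva]
RET  ToolError: not empty
CALL cabinet etch[p=/bregre_e; c=plavasli]
RET  created
CALL cabinet mkfold[p=/kiva/snend]
RET  ok
CALL cabinet mkfold[p=/gupreg]
RET  ok
CALL registry record[k=dosteb; v=-353]
RET  nil
CALL cabinet readout[p=/bregre_e]
RET  plavasli


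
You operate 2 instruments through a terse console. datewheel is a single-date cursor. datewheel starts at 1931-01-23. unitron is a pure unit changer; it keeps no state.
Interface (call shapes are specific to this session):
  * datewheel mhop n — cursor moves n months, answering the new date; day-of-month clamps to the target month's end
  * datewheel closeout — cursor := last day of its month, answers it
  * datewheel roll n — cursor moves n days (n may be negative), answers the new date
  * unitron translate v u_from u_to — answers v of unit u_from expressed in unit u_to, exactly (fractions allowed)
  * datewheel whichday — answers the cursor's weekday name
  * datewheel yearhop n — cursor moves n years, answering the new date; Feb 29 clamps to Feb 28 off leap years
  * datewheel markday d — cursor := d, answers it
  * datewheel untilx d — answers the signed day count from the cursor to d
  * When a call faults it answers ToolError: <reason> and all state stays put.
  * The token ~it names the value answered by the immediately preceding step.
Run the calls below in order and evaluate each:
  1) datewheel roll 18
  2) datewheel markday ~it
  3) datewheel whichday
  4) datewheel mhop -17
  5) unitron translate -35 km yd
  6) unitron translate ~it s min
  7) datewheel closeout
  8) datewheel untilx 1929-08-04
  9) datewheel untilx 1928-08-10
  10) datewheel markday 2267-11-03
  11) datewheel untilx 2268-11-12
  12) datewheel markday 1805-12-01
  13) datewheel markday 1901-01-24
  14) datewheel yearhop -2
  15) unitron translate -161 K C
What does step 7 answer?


Answer: 1929-09-30

Derivation:
→ datewheel roll(n: 18)
← 1931-02-10
→ datewheel markday(d: ~it)
← 1931-02-10
→ datewheel whichday()
← Tuesday
→ datewheel mhop(n: -17)
← 1929-09-10
→ unitron translate(v: -35, u_from: km, u_to: yd)
← -43750000/1143
→ unitron translate(v: ~it, u_from: s, u_to: min)
← -2187500/3429
→ datewheel closeout()
← 1929-09-30
→ datewheel untilx(d: 1929-08-04)
← -57
→ datewheel untilx(d: 1928-08-10)
← -416
→ datewheel markday(d: 2267-11-03)
← 2267-11-03
→ datewheel untilx(d: 2268-11-12)
← 375
→ datewheel markday(d: 1805-12-01)
← 1805-12-01
→ datewheel markday(d: 1901-01-24)
← 1901-01-24
→ datewheel yearhop(n: -2)
← 1899-01-24
→ unitron translate(v: -161, u_from: K, u_to: C)
← -8683/20
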